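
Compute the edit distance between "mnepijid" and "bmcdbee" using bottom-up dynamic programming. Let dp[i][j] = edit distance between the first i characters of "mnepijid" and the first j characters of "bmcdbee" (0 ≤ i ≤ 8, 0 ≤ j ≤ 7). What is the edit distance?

   ''  b  m  c  d  b  e  e
''  0  1  2  3  4  5  6  7
 m  1  1  1  2  3  4  5  6
 n  2  2  2  2  3  4  5  6
 e  3  3  3  3  3  4  4  5
 p  4  4  4  4  4  4  5  5
 i  5  5  5  5  5  5  5  6
 j  6  6  6  6  6  6  6  6
 i  7  7  7  7  7  7  7  7
 d  8  8  8  8  7  8  8  8

8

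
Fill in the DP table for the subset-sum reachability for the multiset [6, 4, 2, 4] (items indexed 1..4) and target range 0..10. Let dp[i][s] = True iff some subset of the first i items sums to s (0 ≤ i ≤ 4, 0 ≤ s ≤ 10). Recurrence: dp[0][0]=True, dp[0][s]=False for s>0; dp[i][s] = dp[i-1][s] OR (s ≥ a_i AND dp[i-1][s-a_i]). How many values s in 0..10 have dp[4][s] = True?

i\s   0   1   2   3   4   5   6   7   8   9  10
  0   T   F   F   F   F   F   F   F   F   F   F
  1   T   F   F   F   F   F   T   F   F   F   F
  2   T   F   F   F   T   F   T   F   F   F   T
  3   T   F   T   F   T   F   T   F   T   F   T
  4   T   F   T   F   T   F   T   F   T   F   T

6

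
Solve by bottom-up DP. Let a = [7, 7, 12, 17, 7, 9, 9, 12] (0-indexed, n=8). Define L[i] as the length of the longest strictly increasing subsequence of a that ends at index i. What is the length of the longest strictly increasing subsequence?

   i    0    1    2    3    4    5    6    7
a[i]    7    7   12   17    7    9    9   12
L[i]    1    1    2    3    1    2    2    3

3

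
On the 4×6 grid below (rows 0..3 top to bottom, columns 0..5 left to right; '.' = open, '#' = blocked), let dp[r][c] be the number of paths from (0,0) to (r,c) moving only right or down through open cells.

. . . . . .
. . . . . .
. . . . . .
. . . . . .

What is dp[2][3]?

r\c   0   1   2   3   4   5
  0   1   1   1   1   1   1
  1   1   2   3   4   5   6
  2   1   3   6  10  15  21
  3   1   4  10  20  35  56

10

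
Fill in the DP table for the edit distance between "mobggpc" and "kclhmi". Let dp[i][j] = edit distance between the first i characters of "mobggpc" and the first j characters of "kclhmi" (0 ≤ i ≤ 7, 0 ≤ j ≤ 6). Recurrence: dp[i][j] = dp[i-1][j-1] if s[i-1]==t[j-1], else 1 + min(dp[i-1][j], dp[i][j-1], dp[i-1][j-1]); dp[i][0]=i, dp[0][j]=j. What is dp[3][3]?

3

   ''  k  c  l  h  m  i
''  0  1  2  3  4  5  6
 m  1  1  2  3  4  4  5
 o  2  2  2  3  4  5  5
 b  3  3  3  3  4  5  6
 g  4  4  4  4  4  5  6
 g  5  5  5  5  5  5  6
 p  6  6  6  6  6  6  6
 c  7  7  6  7  7  7  7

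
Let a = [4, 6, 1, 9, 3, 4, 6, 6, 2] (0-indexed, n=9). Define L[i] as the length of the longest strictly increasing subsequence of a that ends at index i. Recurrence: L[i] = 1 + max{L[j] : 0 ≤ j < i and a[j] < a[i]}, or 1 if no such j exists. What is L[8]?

   i    0    1    2    3    4    5    6    7    8
a[i]    4    6    1    9    3    4    6    6    2
L[i]    1    2    1    3    2    3    4    4    2

2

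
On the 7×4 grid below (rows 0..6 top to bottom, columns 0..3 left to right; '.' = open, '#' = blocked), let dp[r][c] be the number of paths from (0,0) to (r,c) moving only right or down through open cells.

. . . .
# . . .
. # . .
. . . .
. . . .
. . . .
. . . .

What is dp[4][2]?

r\c   0   1   2   3
  0   1   1   1   1
  1   0   1   2   3
  2   0   0   2   5
  3   0   0   2   7
  4   0   0   2   9
  5   0   0   2  11
  6   0   0   2  13

2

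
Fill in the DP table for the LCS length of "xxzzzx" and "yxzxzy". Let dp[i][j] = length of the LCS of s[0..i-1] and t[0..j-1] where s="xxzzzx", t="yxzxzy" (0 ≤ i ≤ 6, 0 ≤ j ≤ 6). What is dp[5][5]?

   ''  y  x  z  x  z  y
''  0  0  0  0  0  0  0
 x  0  0  1  1  1  1  1
 x  0  0  1  1  2  2  2
 z  0  0  1  2  2  3  3
 z  0  0  1  2  2  3  3
 z  0  0  1  2  2  3  3
 x  0  0  1  2  3  3  3

3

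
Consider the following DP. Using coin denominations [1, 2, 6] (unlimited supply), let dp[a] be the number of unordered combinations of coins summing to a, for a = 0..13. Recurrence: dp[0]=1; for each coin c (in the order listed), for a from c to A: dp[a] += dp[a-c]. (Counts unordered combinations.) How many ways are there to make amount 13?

after  coin     0     1     2     3     4     5     6     7     8     9    10    11    12    13
          1     1     1     1     1     1     1     1     1     1     1     1     1     1     1
          2     1     1     2     2     3     3     4     4     5     5     6     6     7     7
          6     1     1     2     2     3     3     5     5     7     7     9     9    12    12

12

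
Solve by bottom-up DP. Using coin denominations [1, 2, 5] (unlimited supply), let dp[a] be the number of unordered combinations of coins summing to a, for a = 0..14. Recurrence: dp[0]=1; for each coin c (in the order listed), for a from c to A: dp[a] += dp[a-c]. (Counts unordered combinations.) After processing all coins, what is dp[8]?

7

after  coin     0     1     2     3     4     5     6     7     8     9    10    11    12    13    14
          1     1     1     1     1     1     1     1     1     1     1     1     1     1     1     1
          2     1     1     2     2     3     3     4     4     5     5     6     6     7     7     8
          5     1     1     2     2     3     4     5     6     7     8    10    11    13    14    16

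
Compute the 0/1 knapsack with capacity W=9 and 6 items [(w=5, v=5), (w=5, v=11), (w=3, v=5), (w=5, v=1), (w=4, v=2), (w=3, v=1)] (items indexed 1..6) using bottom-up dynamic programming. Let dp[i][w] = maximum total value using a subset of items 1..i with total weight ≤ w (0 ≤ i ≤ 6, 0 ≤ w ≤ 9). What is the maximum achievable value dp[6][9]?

i\w   0   1   2   3   4   5   6   7   8   9
  0   0   0   0   0   0   0   0   0   0   0
  1   0   0   0   0   0   5   5   5   5   5
  2   0   0   0   0   0  11  11  11  11  11
  3   0   0   0   5   5  11  11  11  16  16
  4   0   0   0   5   5  11  11  11  16  16
  5   0   0   0   5   5  11  11  11  16  16
  6   0   0   0   5   5  11  11  11  16  16

16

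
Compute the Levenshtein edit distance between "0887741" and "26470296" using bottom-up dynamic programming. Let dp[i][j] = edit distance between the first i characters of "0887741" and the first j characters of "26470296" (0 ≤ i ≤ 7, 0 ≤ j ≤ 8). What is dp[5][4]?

4

   ''  2  6  4  7  0  2  9  6
''  0  1  2  3  4  5  6  7  8
 0  1  1  2  3  4  4  5  6  7
 8  2  2  2  3  4  5  5  6  7
 8  3  3  3  3  4  5  6  6  7
 7  4  4  4  4  3  4  5  6  7
 7  5  5  5  5  4  4  5  6  7
 4  6  6  6  5  5  5  5  6  7
 1  7  7  7  6  6  6  6  6  7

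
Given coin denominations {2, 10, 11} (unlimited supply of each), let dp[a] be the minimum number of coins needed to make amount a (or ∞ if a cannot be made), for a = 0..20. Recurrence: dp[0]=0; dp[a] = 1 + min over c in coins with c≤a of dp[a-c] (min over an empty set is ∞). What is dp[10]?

 a  0  1  2  3  4  5  6  7  8  9 10 11 12 13 14 15 16 17 18 19 20
dp  0  -  1  -  2  -  3  -  4  -  1  1  2  2  3  3  4  4  5  5  2
(- denotes ∞ / unreachable)

1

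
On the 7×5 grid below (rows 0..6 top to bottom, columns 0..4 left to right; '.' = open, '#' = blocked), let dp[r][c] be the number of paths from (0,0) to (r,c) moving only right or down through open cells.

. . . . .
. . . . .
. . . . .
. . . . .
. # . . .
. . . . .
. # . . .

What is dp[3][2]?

r\c   0   1   2   3   4
  0   1   1   1   1   1
  1   1   2   3   4   5
  2   1   3   6  10  15
  3   1   4  10  20  35
  4   1   0  10  30  65
  5   1   1  11  41 106
  6   1   0  11  52 158

10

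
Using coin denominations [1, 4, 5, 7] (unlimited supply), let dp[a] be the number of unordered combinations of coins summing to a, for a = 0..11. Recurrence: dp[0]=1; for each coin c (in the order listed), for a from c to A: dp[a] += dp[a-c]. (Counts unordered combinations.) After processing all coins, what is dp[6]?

after  coin     0     1     2     3     4     5     6     7     8     9    10    11
          1     1     1     1     1     1     1     1     1     1     1     1     1
          4     1     1     1     1     2     2     2     2     3     3     3     3
          5     1     1     1     1     2     3     3     3     4     5     6     6
          7     1     1     1     1     2     3     3     4     5     6     7     8

3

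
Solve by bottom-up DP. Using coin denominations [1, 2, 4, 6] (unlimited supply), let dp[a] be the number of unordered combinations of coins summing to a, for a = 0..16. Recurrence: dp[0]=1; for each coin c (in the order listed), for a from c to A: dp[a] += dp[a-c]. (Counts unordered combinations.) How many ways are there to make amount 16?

after  coin     0     1     2     3     4     5     6     7     8     9    10    11    12    13    14    15    16
          1     1     1     1     1     1     1     1     1     1     1     1     1     1     1     1     1     1
          2     1     1     2     2     3     3     4     4     5     5     6     6     7     7     8     8     9
          4     1     1     2     2     4     4     6     6     9     9    12    12    16    16    20    20    25
          6     1     1     2     2     4     4     7     7    11    11    16    16    23    23    31    31    41

41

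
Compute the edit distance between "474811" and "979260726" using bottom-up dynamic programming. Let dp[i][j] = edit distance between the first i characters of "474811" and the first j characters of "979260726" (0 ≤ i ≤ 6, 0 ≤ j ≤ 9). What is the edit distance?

   ''  9  7  9  2  6  0  7  2  6
''  0  1  2  3  4  5  6  7  8  9
 4  1  1  2  3  4  5  6  7  8  9
 7  2  2  1  2  3  4  5  6  7  8
 4  3  3  2  2  3  4  5  6  7  8
 8  4  4  3  3  3  4  5  6  7  8
 1  5  5  4  4  4  4  5  6  7  8
 1  6  6  5  5  5  5  5  6  7  8

8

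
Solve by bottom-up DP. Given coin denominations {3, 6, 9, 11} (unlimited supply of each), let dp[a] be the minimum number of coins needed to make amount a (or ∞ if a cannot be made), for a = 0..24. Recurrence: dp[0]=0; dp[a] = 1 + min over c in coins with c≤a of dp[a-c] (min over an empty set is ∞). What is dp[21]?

3

 a  0  1  2  3  4  5  6  7  8  9 10 11 12 13 14 15 16 17 18 19 20 21 22 23 24
dp  0  -  -  1  -  -  1  -  -  1  -  1  2  -  2  2  -  2  2  -  2  3  2  3  3
(- denotes ∞ / unreachable)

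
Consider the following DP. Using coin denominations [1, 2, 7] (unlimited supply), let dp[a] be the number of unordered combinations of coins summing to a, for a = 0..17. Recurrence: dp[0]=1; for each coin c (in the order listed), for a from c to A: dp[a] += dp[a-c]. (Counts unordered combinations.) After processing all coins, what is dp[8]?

after  coin     0     1     2     3     4     5     6     7     8     9    10    11    12    13    14    15    16    17
          1     1     1     1     1     1     1     1     1     1     1     1     1     1     1     1     1     1     1
          2     1     1     2     2     3     3     4     4     5     5     6     6     7     7     8     8     9     9
          7     1     1     2     2     3     3     4     5     6     7     8     9    10    11    13    14    16    17

6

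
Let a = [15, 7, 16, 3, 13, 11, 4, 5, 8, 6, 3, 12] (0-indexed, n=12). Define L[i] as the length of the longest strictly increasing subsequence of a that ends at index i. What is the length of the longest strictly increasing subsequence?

5

   i    0    1    2    3    4    5    6    7    8    9   10   11
a[i]   15    7   16    3   13   11    4    5    8    6    3   12
L[i]    1    1    2    1    2    2    2    3    4    4    1    5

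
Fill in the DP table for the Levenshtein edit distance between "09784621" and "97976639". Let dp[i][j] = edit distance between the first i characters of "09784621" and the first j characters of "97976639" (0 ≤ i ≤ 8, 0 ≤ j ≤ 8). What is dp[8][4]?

   ''  9  7  9  7  6  6  3  9
''  0  1  2  3  4  5  6  7  8
 0  1  1  2  3  4  5  6  7  8
 9  2  1  2  2  3  4  5  6  7
 7  3  2  1  2  2  3  4  5  6
 8  4  3  2  2  3  3  4  5  6
 4  5  4  3  3  3  4  4  5  6
 6  6  5  4  4  4  3  4  5  6
 2  7  6  5  5  5  4  4  5  6
 1  8  7  6  6  6  5  5  5  6

6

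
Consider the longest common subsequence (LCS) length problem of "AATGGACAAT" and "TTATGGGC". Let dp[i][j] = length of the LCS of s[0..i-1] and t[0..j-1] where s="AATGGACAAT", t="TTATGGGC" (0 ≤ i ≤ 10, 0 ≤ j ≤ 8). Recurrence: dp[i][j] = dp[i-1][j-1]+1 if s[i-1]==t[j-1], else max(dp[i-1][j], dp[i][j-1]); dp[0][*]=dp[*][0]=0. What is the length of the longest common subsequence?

   ''  T  T  A  T  G  G  G  C
''  0  0  0  0  0  0  0  0  0
 A  0  0  0  1  1  1  1  1  1
 A  0  0  0  1  1  1  1  1  1
 T  0  1  1  1  2  2  2  2  2
 G  0  1  1  1  2  3  3  3  3
 G  0  1  1  1  2  3  4  4  4
 A  0  1  1  2  2  3  4  4  4
 C  0  1  1  2  2  3  4  4  5
 A  0  1  1  2  2  3  4  4  5
 A  0  1  1  2  2  3  4  4  5
 T  0  1  2  2  3  3  4  4  5

5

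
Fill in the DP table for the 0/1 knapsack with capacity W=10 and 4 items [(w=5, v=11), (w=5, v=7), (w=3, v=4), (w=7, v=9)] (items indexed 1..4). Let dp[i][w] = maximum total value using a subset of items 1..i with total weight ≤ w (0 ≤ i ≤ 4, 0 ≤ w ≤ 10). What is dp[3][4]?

4

i\w   0   1   2   3   4   5   6   7   8   9  10
  0   0   0   0   0   0   0   0   0   0   0   0
  1   0   0   0   0   0  11  11  11  11  11  11
  2   0   0   0   0   0  11  11  11  11  11  18
  3   0   0   0   4   4  11  11  11  15  15  18
  4   0   0   0   4   4  11  11  11  15  15  18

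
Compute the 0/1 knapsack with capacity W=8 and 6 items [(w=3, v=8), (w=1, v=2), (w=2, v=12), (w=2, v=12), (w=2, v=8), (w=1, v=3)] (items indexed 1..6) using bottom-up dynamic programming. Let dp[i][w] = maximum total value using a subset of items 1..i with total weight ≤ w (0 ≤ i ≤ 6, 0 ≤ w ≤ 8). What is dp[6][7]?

35

i\w   0   1   2   3   4   5   6   7   8
  0   0   0   0   0   0   0   0   0   0
  1   0   0   0   8   8   8   8   8   8
  2   0   2   2   8  10  10  10  10  10
  3   0   2  12  14  14  20  22  22  22
  4   0   2  12  14  24  26  26  32  34
  5   0   2  12  14  24  26  32  34  34
  6   0   3  12  15  24  27  32  35  37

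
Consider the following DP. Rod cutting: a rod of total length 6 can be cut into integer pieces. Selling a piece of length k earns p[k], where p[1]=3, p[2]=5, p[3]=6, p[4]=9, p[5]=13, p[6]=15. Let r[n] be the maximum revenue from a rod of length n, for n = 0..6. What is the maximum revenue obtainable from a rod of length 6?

18

   n    0    1    2    3    4    5    6
r[n]    0    3    6    9   12   15   18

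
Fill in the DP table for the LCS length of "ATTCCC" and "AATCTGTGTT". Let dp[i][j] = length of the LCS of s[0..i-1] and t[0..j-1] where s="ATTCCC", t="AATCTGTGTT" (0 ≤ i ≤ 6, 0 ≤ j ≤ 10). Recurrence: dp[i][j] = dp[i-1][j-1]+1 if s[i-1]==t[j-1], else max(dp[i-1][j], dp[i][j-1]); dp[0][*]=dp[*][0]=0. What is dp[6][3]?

2

   ''  A  A  T  C  T  G  T  G  T  T
''  0  0  0  0  0  0  0  0  0  0  0
 A  0  1  1  1  1  1  1  1  1  1  1
 T  0  1  1  2  2  2  2  2  2  2  2
 T  0  1  1  2  2  3  3  3  3  3  3
 C  0  1  1  2  3  3  3  3  3  3  3
 C  0  1  1  2  3  3  3  3  3  3  3
 C  0  1  1  2  3  3  3  3  3  3  3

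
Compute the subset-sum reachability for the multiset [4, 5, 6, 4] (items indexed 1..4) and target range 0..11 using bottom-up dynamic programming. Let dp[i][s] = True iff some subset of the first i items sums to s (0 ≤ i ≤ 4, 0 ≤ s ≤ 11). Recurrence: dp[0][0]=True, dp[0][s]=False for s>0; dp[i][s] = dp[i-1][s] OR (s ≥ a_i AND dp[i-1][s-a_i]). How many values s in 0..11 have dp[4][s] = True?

8

i\s   0   1   2   3   4   5   6   7   8   9  10  11
  0   T   F   F   F   F   F   F   F   F   F   F   F
  1   T   F   F   F   T   F   F   F   F   F   F   F
  2   T   F   F   F   T   T   F   F   F   T   F   F
  3   T   F   F   F   T   T   T   F   F   T   T   T
  4   T   F   F   F   T   T   T   F   T   T   T   T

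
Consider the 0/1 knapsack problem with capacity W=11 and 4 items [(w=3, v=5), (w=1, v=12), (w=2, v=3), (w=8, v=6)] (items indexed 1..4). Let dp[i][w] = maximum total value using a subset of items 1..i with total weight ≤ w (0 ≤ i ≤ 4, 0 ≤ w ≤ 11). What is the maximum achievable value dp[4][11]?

i\w   0   1   2   3   4   5   6   7   8   9  10  11
  0   0   0   0   0   0   0   0   0   0   0   0   0
  1   0   0   0   5   5   5   5   5   5   5   5   5
  2   0  12  12  12  17  17  17  17  17  17  17  17
  3   0  12  12  15  17  17  20  20  20  20  20  20
  4   0  12  12  15  17  17  20  20  20  20  20  21

21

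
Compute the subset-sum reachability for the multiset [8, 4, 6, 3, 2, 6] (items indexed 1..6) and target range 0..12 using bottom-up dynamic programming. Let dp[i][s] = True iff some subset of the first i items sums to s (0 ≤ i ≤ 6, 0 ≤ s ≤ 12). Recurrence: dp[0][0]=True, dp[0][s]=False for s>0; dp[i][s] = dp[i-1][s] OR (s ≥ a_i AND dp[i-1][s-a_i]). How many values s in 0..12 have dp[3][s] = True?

6

i\s   0   1   2   3   4   5   6   7   8   9  10  11  12
  0   T   F   F   F   F   F   F   F   F   F   F   F   F
  1   T   F   F   F   F   F   F   F   T   F   F   F   F
  2   T   F   F   F   T   F   F   F   T   F   F   F   T
  3   T   F   F   F   T   F   T   F   T   F   T   F   T
  4   T   F   F   T   T   F   T   T   T   T   T   T   T
  5   T   F   T   T   T   T   T   T   T   T   T   T   T
  6   T   F   T   T   T   T   T   T   T   T   T   T   T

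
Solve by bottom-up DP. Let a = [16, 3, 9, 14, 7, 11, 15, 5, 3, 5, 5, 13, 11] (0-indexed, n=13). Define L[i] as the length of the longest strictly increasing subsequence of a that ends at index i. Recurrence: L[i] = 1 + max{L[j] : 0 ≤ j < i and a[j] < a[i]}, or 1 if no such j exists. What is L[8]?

   i    0    1    2    3    4    5    6    7    8    9   10   11   12
a[i]   16    3    9   14    7   11   15    5    3    5    5   13   11
L[i]    1    1    2    3    2    3    4    2    1    2    2    4    3

1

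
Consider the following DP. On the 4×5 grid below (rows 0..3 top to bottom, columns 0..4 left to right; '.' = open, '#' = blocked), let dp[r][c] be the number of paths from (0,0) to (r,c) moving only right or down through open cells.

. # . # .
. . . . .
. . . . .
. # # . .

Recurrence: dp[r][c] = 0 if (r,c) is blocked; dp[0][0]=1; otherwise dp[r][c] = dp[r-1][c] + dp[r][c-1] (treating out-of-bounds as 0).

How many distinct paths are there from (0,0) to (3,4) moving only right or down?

9

r\c   0   1   2   3   4
  0   1   0   0   0   0
  1   1   1   1   1   1
  2   1   2   3   4   5
  3   1   0   0   4   9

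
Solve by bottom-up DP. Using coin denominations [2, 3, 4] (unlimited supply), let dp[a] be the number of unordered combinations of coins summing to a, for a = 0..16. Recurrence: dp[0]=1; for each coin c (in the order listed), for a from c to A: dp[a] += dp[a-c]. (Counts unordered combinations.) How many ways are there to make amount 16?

10

after  coin     0     1     2     3     4     5     6     7     8     9    10    11    12    13    14    15    16
          2     1     0     1     0     1     0     1     0     1     0     1     0     1     0     1     0     1
          3     1     0     1     1     1     1     2     1     2     2     2     2     3     2     3     3     3
          4     1     0     1     1     2     1     3     2     4     3     5     4     7     5     8     7    10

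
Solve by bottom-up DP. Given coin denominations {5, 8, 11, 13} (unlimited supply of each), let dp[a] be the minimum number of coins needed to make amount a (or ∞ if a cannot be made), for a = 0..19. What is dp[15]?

3

 a  0  1  2  3  4  5  6  7  8  9 10 11 12 13 14 15 16 17 18 19
dp  0  -  -  -  -  1  -  -  1  -  2  1  -  1  -  3  2  -  2  2
(- denotes ∞ / unreachable)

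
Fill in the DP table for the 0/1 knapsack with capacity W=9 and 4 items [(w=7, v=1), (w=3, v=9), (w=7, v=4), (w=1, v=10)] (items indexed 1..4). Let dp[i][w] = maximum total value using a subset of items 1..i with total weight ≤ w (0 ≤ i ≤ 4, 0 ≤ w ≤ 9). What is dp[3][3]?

9

i\w   0   1   2   3   4   5   6   7   8   9
  0   0   0   0   0   0   0   0   0   0   0
  1   0   0   0   0   0   0   0   1   1   1
  2   0   0   0   9   9   9   9   9   9   9
  3   0   0   0   9   9   9   9   9   9   9
  4   0  10  10  10  19  19  19  19  19  19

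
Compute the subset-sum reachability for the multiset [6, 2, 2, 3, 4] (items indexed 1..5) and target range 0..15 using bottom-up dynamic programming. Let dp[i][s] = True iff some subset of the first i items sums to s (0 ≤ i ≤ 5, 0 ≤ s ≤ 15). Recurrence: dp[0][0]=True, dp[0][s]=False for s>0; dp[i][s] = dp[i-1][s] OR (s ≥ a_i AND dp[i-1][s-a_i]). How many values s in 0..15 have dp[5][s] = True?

i\s   0   1   2   3   4   5   6   7   8   9  10  11  12  13  14  15
  0   T   F   F   F   F   F   F   F   F   F   F   F   F   F   F   F
  1   T   F   F   F   F   F   T   F   F   F   F   F   F   F   F   F
  2   T   F   T   F   F   F   T   F   T   F   F   F   F   F   F   F
  3   T   F   T   F   T   F   T   F   T   F   T   F   F   F   F   F
  4   T   F   T   T   T   T   T   T   T   T   T   T   F   T   F   F
  5   T   F   T   T   T   T   T   T   T   T   T   T   T   T   T   T

15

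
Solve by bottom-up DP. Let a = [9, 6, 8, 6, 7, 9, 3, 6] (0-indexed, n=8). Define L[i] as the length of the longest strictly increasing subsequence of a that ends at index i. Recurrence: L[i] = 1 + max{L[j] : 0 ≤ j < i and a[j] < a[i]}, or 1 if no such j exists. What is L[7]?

   i    0    1    2    3    4    5    6    7
a[i]    9    6    8    6    7    9    3    6
L[i]    1    1    2    1    2    3    1    2

2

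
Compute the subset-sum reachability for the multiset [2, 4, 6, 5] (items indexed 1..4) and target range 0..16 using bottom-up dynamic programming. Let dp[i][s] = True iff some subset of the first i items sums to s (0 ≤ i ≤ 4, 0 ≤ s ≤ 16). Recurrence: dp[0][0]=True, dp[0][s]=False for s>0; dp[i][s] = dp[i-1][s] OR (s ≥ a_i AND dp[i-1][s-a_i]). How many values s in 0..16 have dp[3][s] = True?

7

i\s   0   1   2   3   4   5   6   7   8   9  10  11  12  13  14  15  16
  0   T   F   F   F   F   F   F   F   F   F   F   F   F   F   F   F   F
  1   T   F   T   F   F   F   F   F   F   F   F   F   F   F   F   F   F
  2   T   F   T   F   T   F   T   F   F   F   F   F   F   F   F   F   F
  3   T   F   T   F   T   F   T   F   T   F   T   F   T   F   F   F   F
  4   T   F   T   F   T   T   T   T   T   T   T   T   T   T   F   T   F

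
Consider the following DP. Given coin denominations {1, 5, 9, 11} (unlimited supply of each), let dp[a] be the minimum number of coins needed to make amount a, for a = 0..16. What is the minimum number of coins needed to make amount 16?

2

 a  0  1  2  3  4  5  6  7  8  9 10 11 12 13 14 15 16
dp  0  1  2  3  4  1  2  3  4  1  2  1  2  3  2  3  2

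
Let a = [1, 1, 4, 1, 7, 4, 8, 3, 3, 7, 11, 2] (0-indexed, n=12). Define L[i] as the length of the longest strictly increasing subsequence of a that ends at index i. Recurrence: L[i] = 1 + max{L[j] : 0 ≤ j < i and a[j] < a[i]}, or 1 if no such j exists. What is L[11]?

   i    0    1    2    3    4    5    6    7    8    9   10   11
a[i]    1    1    4    1    7    4    8    3    3    7   11    2
L[i]    1    1    2    1    3    2    4    2    2    3    5    2

2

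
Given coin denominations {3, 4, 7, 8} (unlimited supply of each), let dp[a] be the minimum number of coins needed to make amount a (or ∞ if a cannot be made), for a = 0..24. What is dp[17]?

3

 a  0  1  2  3  4  5  6  7  8  9 10 11 12 13 14 15 16 17 18 19 20 21 22 23 24
dp  0  -  -  1  1  -  2  1  1  3  2  2  2  3  2  2  2  3  3  3  3  3  3  3  3
(- denotes ∞ / unreachable)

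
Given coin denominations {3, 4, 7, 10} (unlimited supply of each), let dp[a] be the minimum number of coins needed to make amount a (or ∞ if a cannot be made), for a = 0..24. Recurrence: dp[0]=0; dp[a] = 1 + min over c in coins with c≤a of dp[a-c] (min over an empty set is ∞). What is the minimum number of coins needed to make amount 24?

3

 a  0  1  2  3  4  5  6  7  8  9 10 11 12 13 14 15 16 17 18 19 20 21 22 23 24
dp  0  -  -  1  1  -  2  1  2  3  1  2  3  2  2  3  3  2  3  4  2  3  4  3  3
(- denotes ∞ / unreachable)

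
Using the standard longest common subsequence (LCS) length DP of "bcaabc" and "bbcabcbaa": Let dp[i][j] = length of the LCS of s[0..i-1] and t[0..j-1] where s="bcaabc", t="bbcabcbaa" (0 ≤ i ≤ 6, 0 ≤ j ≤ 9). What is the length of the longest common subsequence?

5

   ''  b  b  c  a  b  c  b  a  a
''  0  0  0  0  0  0  0  0  0  0
 b  0  1  1  1  1  1  1  1  1  1
 c  0  1  1  2  2  2  2  2  2  2
 a  0  1  1  2  3  3  3  3  3  3
 a  0  1  1  2  3  3  3  3  4  4
 b  0  1  2  2  3  4  4  4  4  4
 c  0  1  2  3  3  4  5  5  5  5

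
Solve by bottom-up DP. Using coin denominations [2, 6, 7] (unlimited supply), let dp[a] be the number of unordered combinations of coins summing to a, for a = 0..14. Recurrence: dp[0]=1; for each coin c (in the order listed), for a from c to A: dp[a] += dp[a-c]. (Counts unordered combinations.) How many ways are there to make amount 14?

4

after  coin     0     1     2     3     4     5     6     7     8     9    10    11    12    13    14
          2     1     0     1     0     1     0     1     0     1     0     1     0     1     0     1
          6     1     0     1     0     1     0     2     0     2     0     2     0     3     0     3
          7     1     0     1     0     1     0     2     1     2     1     2     1     3     2     4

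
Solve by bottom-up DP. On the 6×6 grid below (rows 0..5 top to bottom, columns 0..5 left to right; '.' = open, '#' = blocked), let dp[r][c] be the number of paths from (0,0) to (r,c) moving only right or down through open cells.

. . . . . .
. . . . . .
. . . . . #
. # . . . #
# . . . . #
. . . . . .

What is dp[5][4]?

81

r\c   0   1   2   3   4   5
  0   1   1   1   1   1   1
  1   1   2   3   4   5   6
  2   1   3   6  10  15   0
  3   1   0   6  16  31   0
  4   0   0   6  22  53   0
  5   0   0   6  28  81  81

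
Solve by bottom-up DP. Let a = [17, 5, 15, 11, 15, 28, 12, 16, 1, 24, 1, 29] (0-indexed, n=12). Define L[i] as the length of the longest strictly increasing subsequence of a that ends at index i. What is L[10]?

1

   i    0    1    2    3    4    5    6    7    8    9   10   11
a[i]   17    5   15   11   15   28   12   16    1   24    1   29
L[i]    1    1    2    2    3    4    3    4    1    5    1    6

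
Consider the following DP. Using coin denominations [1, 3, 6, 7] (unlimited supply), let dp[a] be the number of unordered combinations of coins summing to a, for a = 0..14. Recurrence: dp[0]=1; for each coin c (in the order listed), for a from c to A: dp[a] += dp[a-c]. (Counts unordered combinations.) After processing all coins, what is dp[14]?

14

after  coin     0     1     2     3     4     5     6     7     8     9    10    11    12    13    14
          1     1     1     1     1     1     1     1     1     1     1     1     1     1     1     1
          3     1     1     1     2     2     2     3     3     3     4     4     4     5     5     5
          6     1     1     1     2     2     2     4     4     4     6     6     6     9     9     9
          7     1     1     1     2     2     2     4     5     5     7     8     8    11    13    14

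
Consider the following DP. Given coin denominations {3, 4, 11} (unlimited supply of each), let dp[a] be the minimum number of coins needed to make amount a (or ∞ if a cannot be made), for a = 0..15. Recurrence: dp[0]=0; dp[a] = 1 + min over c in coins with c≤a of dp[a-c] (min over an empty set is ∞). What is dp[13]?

4

 a  0  1  2  3  4  5  6  7  8  9 10 11 12 13 14 15
dp  0  -  -  1  1  -  2  2  2  3  3  1  3  4  2  2
(- denotes ∞ / unreachable)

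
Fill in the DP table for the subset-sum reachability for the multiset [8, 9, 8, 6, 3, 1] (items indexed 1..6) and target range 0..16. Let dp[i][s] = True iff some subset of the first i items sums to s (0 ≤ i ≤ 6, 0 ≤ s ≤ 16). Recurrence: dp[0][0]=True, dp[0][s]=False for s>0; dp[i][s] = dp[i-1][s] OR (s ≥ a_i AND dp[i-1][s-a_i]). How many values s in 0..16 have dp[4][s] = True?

7

i\s   0   1   2   3   4   5   6   7   8   9  10  11  12  13  14  15  16
  0   T   F   F   F   F   F   F   F   F   F   F   F   F   F   F   F   F
  1   T   F   F   F   F   F   F   F   T   F   F   F   F   F   F   F   F
  2   T   F   F   F   F   F   F   F   T   T   F   F   F   F   F   F   F
  3   T   F   F   F   F   F   F   F   T   T   F   F   F   F   F   F   T
  4   T   F   F   F   F   F   T   F   T   T   F   F   F   F   T   T   T
  5   T   F   F   T   F   F   T   F   T   T   F   T   T   F   T   T   T
  6   T   T   F   T   T   F   T   T   T   T   T   T   T   T   T   T   T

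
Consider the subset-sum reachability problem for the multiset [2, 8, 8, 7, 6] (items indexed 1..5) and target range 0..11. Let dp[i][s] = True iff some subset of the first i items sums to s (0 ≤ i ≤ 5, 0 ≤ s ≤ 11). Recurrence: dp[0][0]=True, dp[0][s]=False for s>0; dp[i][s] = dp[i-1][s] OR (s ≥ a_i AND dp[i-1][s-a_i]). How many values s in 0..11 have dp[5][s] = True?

i\s   0   1   2   3   4   5   6   7   8   9  10  11
  0   T   F   F   F   F   F   F   F   F   F   F   F
  1   T   F   T   F   F   F   F   F   F   F   F   F
  2   T   F   T   F   F   F   F   F   T   F   T   F
  3   T   F   T   F   F   F   F   F   T   F   T   F
  4   T   F   T   F   F   F   F   T   T   T   T   F
  5   T   F   T   F   F   F   T   T   T   T   T   F

7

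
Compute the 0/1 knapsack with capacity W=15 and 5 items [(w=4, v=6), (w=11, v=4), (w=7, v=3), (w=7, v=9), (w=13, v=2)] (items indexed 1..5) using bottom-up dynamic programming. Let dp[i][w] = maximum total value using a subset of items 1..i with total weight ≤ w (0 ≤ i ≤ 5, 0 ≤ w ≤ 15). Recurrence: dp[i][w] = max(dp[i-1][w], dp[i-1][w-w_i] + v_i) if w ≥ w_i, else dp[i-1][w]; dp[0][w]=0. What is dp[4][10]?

i\w   0   1   2   3   4   5   6   7   8   9  10  11  12  13  14  15
  0   0   0   0   0   0   0   0   0   0   0   0   0   0   0   0   0
  1   0   0   0   0   6   6   6   6   6   6   6   6   6   6   6   6
  2   0   0   0   0   6   6   6   6   6   6   6   6   6   6   6  10
  3   0   0   0   0   6   6   6   6   6   6   6   9   9   9   9  10
  4   0   0   0   0   6   6   6   9   9   9   9  15  15  15  15  15
  5   0   0   0   0   6   6   6   9   9   9   9  15  15  15  15  15

9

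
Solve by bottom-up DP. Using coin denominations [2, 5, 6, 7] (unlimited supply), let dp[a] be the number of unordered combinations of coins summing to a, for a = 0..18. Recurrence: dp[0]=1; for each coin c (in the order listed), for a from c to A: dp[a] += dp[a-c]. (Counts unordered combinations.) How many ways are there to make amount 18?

9

after  coin     0     1     2     3     4     5     6     7     8     9    10    11    12    13    14    15    16    17    18
          2     1     0     1     0     1     0     1     0     1     0     1     0     1     0     1     0     1     0     1
          5     1     0     1     0     1     1     1     1     1     1     2     1     2     1     2     2     2     2     2
          6     1     0     1     0     1     1     2     1     2     1     3     2     4     2     4     3     5     4     6
          7     1     0     1     0     1     1     2     2     2     2     3     3     5     4     6     5     7     7     9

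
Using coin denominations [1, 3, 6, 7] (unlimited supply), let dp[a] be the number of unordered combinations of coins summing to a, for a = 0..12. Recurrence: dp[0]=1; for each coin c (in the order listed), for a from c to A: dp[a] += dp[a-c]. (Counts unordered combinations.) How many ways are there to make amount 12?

11

after  coin     0     1     2     3     4     5     6     7     8     9    10    11    12
          1     1     1     1     1     1     1     1     1     1     1     1     1     1
          3     1     1     1     2     2     2     3     3     3     4     4     4     5
          6     1     1     1     2     2     2     4     4     4     6     6     6     9
          7     1     1     1     2     2     2     4     5     5     7     8     8    11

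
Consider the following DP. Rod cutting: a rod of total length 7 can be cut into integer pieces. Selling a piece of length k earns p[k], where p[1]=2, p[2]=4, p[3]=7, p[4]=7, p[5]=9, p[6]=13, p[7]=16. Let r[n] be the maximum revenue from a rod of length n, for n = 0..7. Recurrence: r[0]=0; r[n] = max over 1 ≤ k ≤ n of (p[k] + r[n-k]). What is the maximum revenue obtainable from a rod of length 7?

16

   n    0    1    2    3    4    5    6    7
r[n]    0    2    4    7    9   11   14   16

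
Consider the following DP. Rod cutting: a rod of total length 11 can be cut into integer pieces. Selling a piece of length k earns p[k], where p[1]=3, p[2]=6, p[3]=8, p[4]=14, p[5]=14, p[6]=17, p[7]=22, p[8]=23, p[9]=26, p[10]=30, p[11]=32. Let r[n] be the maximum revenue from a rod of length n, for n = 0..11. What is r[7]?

23

   n    0    1    2    3    4    5    6    7    8    9   10   11
r[n]    0    3    6    9   14   17   20   23   28   31   34   37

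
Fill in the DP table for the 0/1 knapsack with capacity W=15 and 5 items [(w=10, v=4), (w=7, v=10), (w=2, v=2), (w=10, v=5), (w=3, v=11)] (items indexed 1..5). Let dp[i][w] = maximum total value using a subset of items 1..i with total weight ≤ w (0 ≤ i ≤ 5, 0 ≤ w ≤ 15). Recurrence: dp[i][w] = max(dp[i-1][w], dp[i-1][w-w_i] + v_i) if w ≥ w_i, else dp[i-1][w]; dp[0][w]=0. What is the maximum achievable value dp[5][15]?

i\w   0   1   2   3   4   5   6   7   8   9  10  11  12  13  14  15
  0   0   0   0   0   0   0   0   0   0   0   0   0   0   0   0   0
  1   0   0   0   0   0   0   0   0   0   0   4   4   4   4   4   4
  2   0   0   0   0   0   0   0  10  10  10  10  10  10  10  10  10
  3   0   0   2   2   2   2   2  10  10  12  12  12  12  12  12  12
  4   0   0   2   2   2   2   2  10  10  12  12  12  12  12  12  12
  5   0   0   2  11  11  13  13  13  13  13  21  21  23  23  23  23

23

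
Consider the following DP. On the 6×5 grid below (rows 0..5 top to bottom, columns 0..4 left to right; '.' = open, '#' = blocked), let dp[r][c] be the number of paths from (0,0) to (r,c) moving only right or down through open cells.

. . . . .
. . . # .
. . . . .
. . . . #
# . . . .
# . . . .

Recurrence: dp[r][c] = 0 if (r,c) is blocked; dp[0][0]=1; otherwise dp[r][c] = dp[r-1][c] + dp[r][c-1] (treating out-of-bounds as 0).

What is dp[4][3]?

r\c   0   1   2   3   4
  0   1   1   1   1   1
  1   1   2   3   0   1
  2   1   3   6   6   7
  3   1   4  10  16   0
  4   0   4  14  30  30
  5   0   4  18  48  78

30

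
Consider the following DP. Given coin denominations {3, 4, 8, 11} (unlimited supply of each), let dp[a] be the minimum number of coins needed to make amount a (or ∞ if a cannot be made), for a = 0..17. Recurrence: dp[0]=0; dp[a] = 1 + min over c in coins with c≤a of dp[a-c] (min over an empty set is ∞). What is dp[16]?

 a  0  1  2  3  4  5  6  7  8  9 10 11 12 13 14 15 16 17
dp  0  -  -  1  1  -  2  2  1  3  3  1  2  4  2  2  2  3
(- denotes ∞ / unreachable)

2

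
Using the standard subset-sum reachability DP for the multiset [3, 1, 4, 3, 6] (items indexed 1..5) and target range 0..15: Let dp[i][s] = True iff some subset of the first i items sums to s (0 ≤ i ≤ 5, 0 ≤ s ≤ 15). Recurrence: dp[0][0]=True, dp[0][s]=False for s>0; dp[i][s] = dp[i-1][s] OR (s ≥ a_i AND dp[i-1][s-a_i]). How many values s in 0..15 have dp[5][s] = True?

i\s   0   1   2   3   4   5   6   7   8   9  10  11  12  13  14  15
  0   T   F   F   F   F   F   F   F   F   F   F   F   F   F   F   F
  1   T   F   F   T   F   F   F   F   F   F   F   F   F   F   F   F
  2   T   T   F   T   T   F   F   F   F   F   F   F   F   F   F   F
  3   T   T   F   T   T   T   F   T   T   F   F   F   F   F   F   F
  4   T   T   F   T   T   T   T   T   T   F   T   T   F   F   F   F
  5   T   T   F   T   T   T   T   T   T   T   T   T   T   T   T   F

14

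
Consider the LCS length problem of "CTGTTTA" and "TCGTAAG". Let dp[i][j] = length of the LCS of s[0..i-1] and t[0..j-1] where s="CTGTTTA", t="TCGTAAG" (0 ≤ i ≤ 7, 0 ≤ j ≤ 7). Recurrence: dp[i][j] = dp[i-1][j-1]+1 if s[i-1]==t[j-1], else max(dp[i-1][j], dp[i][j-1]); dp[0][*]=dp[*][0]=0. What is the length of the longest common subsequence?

   ''  T  C  G  T  A  A  G
''  0  0  0  0  0  0  0  0
 C  0  0  1  1  1  1  1  1
 T  0  1  1  1  2  2  2  2
 G  0  1  1  2  2  2  2  3
 T  0  1  1  2  3  3  3  3
 T  0  1  1  2  3  3  3  3
 T  0  1  1  2  3  3  3  3
 A  0  1  1  2  3  4  4  4

4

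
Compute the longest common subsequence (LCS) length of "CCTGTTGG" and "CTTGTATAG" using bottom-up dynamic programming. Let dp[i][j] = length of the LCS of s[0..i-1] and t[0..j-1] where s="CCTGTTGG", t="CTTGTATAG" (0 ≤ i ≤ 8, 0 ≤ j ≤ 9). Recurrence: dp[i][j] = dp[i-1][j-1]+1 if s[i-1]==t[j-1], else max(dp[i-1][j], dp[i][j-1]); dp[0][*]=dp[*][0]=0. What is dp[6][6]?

   ''  C  T  T  G  T  A  T  A  G
''  0  0  0  0  0  0  0  0  0  0
 C  0  1  1  1  1  1  1  1  1  1
 C  0  1  1  1  1  1  1  1  1  1
 T  0  1  2  2  2  2  2  2  2  2
 G  0  1  2  2  3  3  3  3  3  3
 T  0  1  2  3  3  4  4  4  4  4
 T  0  1  2  3  3  4  4  5  5  5
 G  0  1  2  3  4  4  4  5  5  6
 G  0  1  2  3  4  4  4  5  5  6

4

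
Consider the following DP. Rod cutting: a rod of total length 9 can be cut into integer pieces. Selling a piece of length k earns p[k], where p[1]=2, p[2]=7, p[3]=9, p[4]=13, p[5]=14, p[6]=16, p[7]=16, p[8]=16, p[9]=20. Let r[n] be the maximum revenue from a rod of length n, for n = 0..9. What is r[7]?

23

   n    0    1    2    3    4    5    6    7    8    9
r[n]    0    2    7    9   14   16   21   23   28   30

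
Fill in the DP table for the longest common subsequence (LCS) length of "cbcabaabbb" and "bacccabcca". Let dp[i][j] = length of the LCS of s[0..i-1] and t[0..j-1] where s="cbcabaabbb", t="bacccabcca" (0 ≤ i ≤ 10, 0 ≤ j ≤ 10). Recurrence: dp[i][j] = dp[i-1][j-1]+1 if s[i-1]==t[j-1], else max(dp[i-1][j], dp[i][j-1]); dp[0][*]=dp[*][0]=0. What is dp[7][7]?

4

   ''  b  a  c  c  c  a  b  c  c  a
''  0  0  0  0  0  0  0  0  0  0  0
 c  0  0  0  1  1  1  1  1  1  1  1
 b  0  1  1  1  1  1  1  2  2  2  2
 c  0  1  1  2  2  2  2  2  3  3  3
 a  0  1  2  2  2  2  3  3  3  3  4
 b  0  1  2  2  2  2  3  4  4  4  4
 a  0  1  2  2  2  2  3  4  4  4  5
 a  0  1  2  2  2  2  3  4  4  4  5
 b  0  1  2  2  2  2  3  4  4  4  5
 b  0  1  2  2  2  2  3  4  4  4  5
 b  0  1  2  2  2  2  3  4  4  4  5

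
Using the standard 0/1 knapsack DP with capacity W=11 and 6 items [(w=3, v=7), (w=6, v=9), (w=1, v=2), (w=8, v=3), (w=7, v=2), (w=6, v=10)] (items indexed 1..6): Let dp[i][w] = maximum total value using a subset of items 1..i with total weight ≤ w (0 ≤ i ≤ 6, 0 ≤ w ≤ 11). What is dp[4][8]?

11

i\w   0   1   2   3   4   5   6   7   8   9  10  11
  0   0   0   0   0   0   0   0   0   0   0   0   0
  1   0   0   0   7   7   7   7   7   7   7   7   7
  2   0   0   0   7   7   7   9   9   9  16  16  16
  3   0   2   2   7   9   9   9  11  11  16  18  18
  4   0   2   2   7   9   9   9  11  11  16  18  18
  5   0   2   2   7   9   9   9  11  11  16  18  18
  6   0   2   2   7   9   9  10  12  12  17  19  19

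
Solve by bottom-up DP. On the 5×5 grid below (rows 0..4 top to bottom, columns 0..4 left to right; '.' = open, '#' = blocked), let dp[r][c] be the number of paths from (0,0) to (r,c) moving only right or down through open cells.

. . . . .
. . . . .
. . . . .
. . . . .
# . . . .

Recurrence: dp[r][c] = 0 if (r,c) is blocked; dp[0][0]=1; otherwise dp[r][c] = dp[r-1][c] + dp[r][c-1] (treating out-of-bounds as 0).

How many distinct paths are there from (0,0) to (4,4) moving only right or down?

69

r\c   0   1   2   3   4
  0   1   1   1   1   1
  1   1   2   3   4   5
  2   1   3   6  10  15
  3   1   4  10  20  35
  4   0   4  14  34  69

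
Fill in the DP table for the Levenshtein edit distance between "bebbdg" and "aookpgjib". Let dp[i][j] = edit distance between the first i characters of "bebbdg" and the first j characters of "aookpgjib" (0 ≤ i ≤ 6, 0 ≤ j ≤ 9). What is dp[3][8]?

8

   ''  a  o  o  k  p  g  j  i  b
''  0  1  2  3  4  5  6  7  8  9
 b  1  1  2  3  4  5  6  7  8  8
 e  2  2  2  3  4  5  6  7  8  9
 b  3  3  3  3  4  5  6  7  8  8
 b  4  4  4  4  4  5  6  7  8  8
 d  5  5  5  5  5  5  6  7  8  9
 g  6  6  6  6  6  6  5  6  7  8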